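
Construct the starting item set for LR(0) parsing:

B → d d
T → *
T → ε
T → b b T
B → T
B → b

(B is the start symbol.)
First, augment the grammar with B' → B
I₀ = CLOSURE({ [B' → . B] }):
  [B' → . B] has the dot before B: add [B → . d d], [B → . T], [B → . b]
  [B → . T] has the dot before T: add [T → . *], [T → .], [T → . b b T]
No further items can be added.

I₀ = { [B → . T], [B → . b], [B → . d d], [B' → . B], [T → . *], [T → . b b T], [T → .] }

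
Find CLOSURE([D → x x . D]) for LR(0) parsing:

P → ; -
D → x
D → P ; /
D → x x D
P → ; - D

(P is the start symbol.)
{ [D → . P ; /], [D → . x x D], [D → . x], [D → x x . D], [P → . ; - D], [P → . ; -] }

To compute CLOSURE, for each item [A → α.Bβ] where B is a non-terminal, add [B → .γ] for all productions B → γ; repeat for the newly added items until nothing changes.

Start with: [D → x x . D]
  [D → x x . D] has the dot before D: add [D → . x], [D → . P ; /], [D → . x x D]
  [D → . P ; /] has the dot before P: add [P → . ; -], [P → . ; - D]
No further items can be added.

CLOSURE = { [D → . P ; /], [D → . x x D], [D → . x], [D → x x . D], [P → . ; - D], [P → . ; -] }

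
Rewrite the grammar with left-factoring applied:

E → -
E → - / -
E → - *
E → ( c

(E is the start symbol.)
E → - E'
E' → ε
E' → / -
E' → *
E → ( c

Left-factoring transforms A → αβ₁ | αβ₂ into A → αA' and A' → β₁ | β₂
(α is the longest common prefix among the alternatives). Repeat until
no nonterminal has two alternatives with a common prefix.

Round 1: E has alternatives sharing prefix '-'. Introduce E': E → - E'
  Add: E' → ε
  Add: E' → / -
  Add: E' → *

No remaining common prefixes — done.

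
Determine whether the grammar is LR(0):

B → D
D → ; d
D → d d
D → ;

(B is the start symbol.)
A grammar is LR(0) if no state in the canonical LR(0) collection has:
  - both a shift item (dot before a terminal) and a complete item (shift-reduce conflict), or
  - two or more complete items (reduce-reduce conflict; the accept item [B' → B .] counts as a complete item here).

Augment with B' → B and build the canonical LR(0) collection (I0 = CLOSURE({[B' → . B]}), then GOTO on every symbol after a dot until no new states appear). It has 7 states:
  I0: { [B → . D], [B' → . B], [D → . ; d], [D → . ;], [D → . d d] }  — shift
  I1: { [D → ; . d], [D → ; .] }  — shift, reduce
  I2: { [B' → B .] }  — accept
  I3: { [B → D .] }  — reduce
  I4: { [D → d . d] }  — shift
  I5: { [D → d d .] }  — reduce
  I6: { [D → ; d .] }  — reduce

Conflict in state I1:
  Shift-reduce conflict between [D → ; .] and [D → ; . d]
So the grammar is NOT LR(0).

Answer: No. Shift-reduce conflict between [D → ; .] and [D → ; . d]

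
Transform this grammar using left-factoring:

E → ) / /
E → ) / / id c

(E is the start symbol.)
Left-factoring transforms A → αβ₁ | αβ₂ into A → αA' and A' → β₁ | β₂
(α is the longest common prefix among the alternatives). Repeat until
no nonterminal has two alternatives with a common prefix.

Round 1: E has alternatives sharing prefix ') / /'. Introduce E': E → ) / / E'
  Add: E' → ε
  Add: E' → id c

No remaining common prefixes — done.

Resulting grammar:
E → ) / / E'
E' → ε
E' → id c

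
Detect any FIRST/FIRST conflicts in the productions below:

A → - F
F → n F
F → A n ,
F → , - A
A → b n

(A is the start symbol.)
A FIRST/FIRST conflict occurs when two productions N → α and N → β for the same non-terminal have FIRST(α) ∩ FIRST(β) ≠ ∅ (with ε ∈ FIRST of a nullable right-hand side, so two nullable alternatives also conflict).

FIRST sets of the non-terminals at (or reachable through a nullable prefix from) the front of some alternative:
  FIRST(A) = { '-', 'b' }

Productions for A:
  A → - F: FIRST = { '-' }
  A → b n: FIRST = { 'b' }
Productions for F:
  F → n F: FIRST = { 'n' }
  F → A n ,: FIRST = { '-', 'b' }
  F → , - A: FIRST = { ',' }

All alternatives of each non-terminal have pairwise disjoint FIRST sets.

Answer: No FIRST/FIRST conflicts.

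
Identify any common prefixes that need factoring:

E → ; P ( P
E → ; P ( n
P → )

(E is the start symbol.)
Yes, E has productions with common prefix '; P ('

Left-factoring is needed when two productions for the same non-terminal
share a common prefix on the right-hand side.

Productions for E:
  E → ; P ( P
  E → ; P ( n

Found common prefix '; P (' in productions for E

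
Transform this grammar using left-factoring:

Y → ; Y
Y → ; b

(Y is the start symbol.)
Left-factoring transforms A → αβ₁ | αβ₂ into A → αA' and A' → β₁ | β₂
(α is the longest common prefix among the alternatives). Repeat until
no nonterminal has two alternatives with a common prefix.

Round 1: Y has alternatives sharing prefix ';'. Introduce Y': Y → ; Y'
  Add: Y' → Y
  Add: Y' → b

No remaining common prefixes — done.

Resulting grammar:
Y → ; Y'
Y' → Y
Y' → b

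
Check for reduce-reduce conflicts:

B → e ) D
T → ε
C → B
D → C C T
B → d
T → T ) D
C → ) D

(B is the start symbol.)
No reduce-reduce conflicts

A reduce-reduce conflict occurs when an LR(0) state has two complete items [A → α .] and [B → β .] — both call for a reduction, and with no lookahead the parser cannot choose between them.

Augment with B' → B and build the canonical LR(0) collection (I0 = CLOSURE({[B' → . B]}), then GOTO on every symbol after a dot until no new states appear). It has 14 states:
  I0: { [B → . d], [B → . e ) D], [B' → . B] }  — shift
  I1: { [B' → B .] }  — accept
  I2: { [B → d .] }  — reduce
  I3: { [B → e . ) D] }  — shift
  I4: { [B → . d], [B → . e ) D], [B → e ) . D], [C → . ) D], [C → . B], [D → . C C T] }  — shift
  I5: { [B → . d], [B → . e ) D], [C → ) . D], [C → . ) D], [C → . B], [D → . C C T] }  — shift
  I6: { [C → B .] }  — reduce
  I7: { [B → . d], [B → . e ) D], [C → . ) D], [C → . B], [D → C . C T] }  — shift
  I8: { [B → e ) D .] }  — reduce
  I9: { [D → C C . T], [T → . T ) D], [T → .] }  — reduce
  I10: { [D → C C T .], [T → T . ) D] }  — shift, reduce
  I11: { [B → . d], [B → . e ) D], [C → . ) D], [C → . B], [D → . C C T], [T → T ) . D] }  — shift
  I12: { [T → T ) D .] }  — reduce
  I13: { [C → ) D .] }  — reduce

No state contains more than one complete item.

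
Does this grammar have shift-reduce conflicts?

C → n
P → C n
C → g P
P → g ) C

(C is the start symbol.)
No shift-reduce conflicts

Augment with C' → C and build the canonical LR(0) collection (I0 = CLOSURE({[C' → . C]}), then GOTO on every symbol after a dot until no new states appear). It has 10 states:
  I0: { [C → . g P], [C → . n], [C' → . C] }  — shift
  I1: { [C' → C .] }  — accept
  I2: { [C → . g P], [C → . n], [C → g . P], [P → . C n], [P → . g ) C] }  — shift
  I3: { [C → n .] }  — reduce
  I4: { [P → C . n] }  — shift
  I5: { [C → g P .] }  — reduce
  I6: { [C → . g P], [C → . n], [C → g . P], [P → . C n], [P → . g ) C], [P → g . ) C] }  — shift
  I7: { [C → . g P], [C → . n], [P → g ) . C] }  — shift
  I8: { [P → g ) C .] }  — reduce
  I9: { [P → C n .] }  — reduce

No state contains both a complete item and a shift item.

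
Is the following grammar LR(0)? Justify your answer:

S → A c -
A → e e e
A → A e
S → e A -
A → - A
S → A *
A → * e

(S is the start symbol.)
A grammar is LR(0) if no state in the canonical LR(0) collection has:
  - both a shift item (dot before a terminal) and a complete item (shift-reduce conflict), or
  - two or more complete items (reduce-reduce conflict; the accept item [S' → S .] counts as a complete item here).

Augment with S' → S and build the canonical LR(0) collection (I0 = CLOSURE({[S' → . S]}), then GOTO on every symbol after a dot until no new states appear). It has 19 states:
  I0: { [A → . * e], [A → . - A], [A → . A e], [A → . e e e], [S → . A *], [S → . A c -], [S → . e A -], [S' → . S] }  — shift
  I1: { [A → * . e] }  — shift
  I2: { [A → - . A], [A → . * e], [A → . - A], [A → . A e], [A → . e e e] }  — shift
  I3: { [A → A . e], [S → A . *], [S → A . c -] }  — shift
  I4: { [S' → S .] }  — accept
  I5: { [A → . * e], [A → . - A], [A → . A e], [A → . e e e], [A → e . e e], [S → e . A -] }  — shift
  I6: { [A → A . e], [S → e A . -] }  — shift
  I7: { [A → e . e e], [A → e e . e] }  — shift
  I8: { [A → e e . e], [A → e e e .] }  — shift, reduce
  I9: { [A → e e e .] }  — reduce
  I10: { [S → e A - .] }  — reduce
  I11: { [A → A e .] }  — reduce
  I12: { [S → A * .] }  — reduce
  I13: { [S → A c . -] }  — shift
  I14: { [S → A c - .] }  — reduce
  I15: { [A → - A .], [A → A . e] }  — shift, reduce
  I16: { [A → e . e e] }  — shift
  I17: { [A → e e . e] }  — shift
  I18: { [A → * e .] }  — reduce

Conflict in state I8:
  Shift-reduce conflict between [A → e e e .] and [A → e e . e]
So the grammar is NOT LR(0).

Answer: No. Shift-reduce conflict between [A → e e e .] and [A → e e . e]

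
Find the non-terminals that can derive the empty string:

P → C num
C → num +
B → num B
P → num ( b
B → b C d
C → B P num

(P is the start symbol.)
None

A non-terminal is nullable if it can derive ε (the empty string): either it has an ε-production, or it has a production whose right-hand side consists entirely of nullable non-terminals.

There are no ε-productions, so no non-terminal can derive ε.
No non-terminals are nullable.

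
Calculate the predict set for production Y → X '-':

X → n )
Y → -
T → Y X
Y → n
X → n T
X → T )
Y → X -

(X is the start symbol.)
{ '-', 'n' }

PREDICT(Y → X '-') = (FIRST(RHS) \ {ε}) ∪ (FOLLOW(Y) if ε ∈ FIRST(RHS), i.e. RHS ⇒* ε)
FIRST(X) = { '-', 'n' }
FIRST(X '-') = { '-', 'n' }
ε ∉ FIRST(X '-'), so FOLLOW(Y) is not added.
PREDICT(Y → X '-') = { '-', 'n' }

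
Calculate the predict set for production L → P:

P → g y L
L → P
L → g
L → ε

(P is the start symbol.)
{ 'g' }

PREDICT(L → P) = (FIRST(RHS) \ {ε}) ∪ (FOLLOW(L) if ε ∈ FIRST(RHS), i.e. RHS ⇒* ε)
FIRST(P) = { 'g' }
FIRST(P) = { 'g' }
ε ∉ FIRST(P), so FOLLOW(L) is not added.
PREDICT(L → P) = { 'g' }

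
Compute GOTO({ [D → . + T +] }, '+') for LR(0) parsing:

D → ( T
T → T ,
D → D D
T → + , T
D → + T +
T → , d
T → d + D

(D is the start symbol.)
{ [D → + . T +], [T → . + , T], [T → . , d], [T → . T ,], [T → . d + D] }

GOTO(I, '+') = CLOSURE({ [A → αX.β] : [A → α.Xβ] ∈ I, X = '+' })

Items with dot before '+', with the dot advanced:
  [D → . + T +] → [D → + . T +]
Closure of the advanced items:
  [D → + . T +] has the dot before T: add [T → . T ,], [T → . + , T], [T → . , d], [T → . d + D]

GOTO = { [D → + . T +], [T → . + , T], [T → . , d], [T → . T ,], [T → . d + D] }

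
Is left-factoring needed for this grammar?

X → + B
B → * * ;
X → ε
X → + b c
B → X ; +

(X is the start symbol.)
Yes, X has productions with common prefix '+'

Left-factoring is needed when two productions for the same non-terminal
share a common prefix on the right-hand side.

Productions for X:
  X → + B
  X → ε
  X → + b c
Productions for B:
  B → * * ;
  B → X ; +

Found common prefix '+' in productions for X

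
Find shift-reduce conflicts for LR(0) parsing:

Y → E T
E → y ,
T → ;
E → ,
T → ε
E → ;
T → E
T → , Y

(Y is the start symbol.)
Yes — I3: [T → .] vs [E → . ,]; I7: [E → , .] vs [E → . ,]

Augment with Y' → Y and build the canonical LR(0) collection (I0 = CLOSURE({[Y' → . Y]}), then GOTO on every symbol after a dot until no new states appear). It has 12 states:
  I0: { [E → . ,], [E → . ;], [E → . y ,], [Y → . E T], [Y' → . Y] }  — shift
  I1: { [E → , .] }  — reduce
  I2: { [E → ; .] }  — reduce
  I3: { [E → . ,], [E → . ;], [E → . y ,], [T → . , Y], [T → . ;], [T → . E], [T → .], [Y → E . T] }  — shift, reduce
  I4: { [Y' → Y .] }  — accept
  I5: { [E → y . ,] }  — shift
  I6: { [E → y , .] }  — reduce
  I7: { [E → , .], [E → . ,], [E → . ;], [E → . y ,], [T → , . Y], [Y → . E T] }  — shift, reduce
  I8: { [E → ; .], [T → ; .] }  — 2 reduces
  I9: { [T → E .] }  — reduce
  I10: { [Y → E T .] }  — reduce
  I11: { [T → , Y .] }  — reduce

I3 contains reduce item [T → .] and shift items [E → . ,], [E → . ;], [E → . y ,], [T → . , Y], [T → . ;] — shift-reduce conflict.
I7 contains reduce item [E → , .] and shift items [E → . ,], [E → . ;], [E → . y ,] — shift-reduce conflict.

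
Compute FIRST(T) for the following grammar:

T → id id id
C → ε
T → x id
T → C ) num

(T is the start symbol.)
{ ')', 'id', 'x' }

FIRST sets of the other non-terminals involved (by the same procedure, iterated to a fixed point):
  FIRST(C) = { ε }

From T → id id id:
  - id is a terminal: add 'id' and stop
From T → x id:
  - x is a terminal: add 'x' and stop
From T → C ) num:
  - C is a non-terminal: add FIRST(C) \ {ε} = { }
    C is nullable, so continue to the next symbol
  - ')' is a terminal: add ')' and stop

Collecting: FIRST(T) = { ')', 'id', 'x' }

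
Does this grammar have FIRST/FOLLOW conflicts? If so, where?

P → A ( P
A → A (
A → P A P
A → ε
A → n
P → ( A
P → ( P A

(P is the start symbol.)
Yes. A → A '(' with FOLLOW(A) on { '(', 'n' }; A → P A P with FOLLOW(A) on { '(', 'n' }; A → n with FOLLOW(A) on { 'n' }

A FIRST/FOLLOW conflict occurs when a non-terminal N has a nullable alternative N → β (β ⇒* ε) and another alternative N → α with FIRST(α) ∩ FOLLOW(N) ≠ ∅: on such a lookahead the parser cannot decide between expanding α and letting N vanish via β.

Nullable non-terminals: A.
FIRST sets used below: FIRST(A) = { '(', 'n', ε }, FIRST(P) = { '(', 'n' }

A: nullable alternative(s) A → ε; FOLLOW(A) = { $, '(', 'n' }
  A → A (: FIRST \ {ε} = { '(', 'n' } — overlaps FOLLOW(A) on { '(', 'n' }: CONFLICT
  A → P A P: FIRST \ {ε} = { '(', 'n' } — overlaps FOLLOW(A) on { '(', 'n' }: CONFLICT
  A → ε: FIRST \ {ε} = { } — this is the only nullable alternative, skip
  A → n: FIRST \ {ε} = { 'n' } — overlaps FOLLOW(A) on { 'n' }: CONFLICT

P has no nullable alternative, so no FIRST/FOLLOW check is needed there.

So the grammar has 3 FIRST/FOLLOW conflicts (marked CONFLICT above).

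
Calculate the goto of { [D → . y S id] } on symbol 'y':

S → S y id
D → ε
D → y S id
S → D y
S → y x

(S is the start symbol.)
{ [D → . y S id], [D → .], [D → y . S id], [S → . D y], [S → . S y id], [S → . y x] }

GOTO(I, 'y') = CLOSURE({ [A → αX.β] : [A → α.Xβ] ∈ I, X = 'y' })

Items with dot before 'y', with the dot advanced:
  [D → . y S id] → [D → y . S id]
Closure of the advanced items:
  [D → y . S id] has the dot before S: add [S → . S y id], [S → . D y], [S → . y x]
  [S → . D y] has the dot before D: add [D → .], [D → . y S id]

GOTO = { [D → . y S id], [D → .], [D → y . S id], [S → . D y], [S → . S y id], [S → . y x] }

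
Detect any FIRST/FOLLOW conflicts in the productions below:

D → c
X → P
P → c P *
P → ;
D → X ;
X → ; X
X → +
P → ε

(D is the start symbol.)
Yes. X → ';' X with FOLLOW(X) on { ';' }; P → ';' with FOLLOW(P) on { ';' }

Nullable non-terminals: P, X.
FIRST sets used below: FIRST(P) = { ';', 'c', ε }

P: nullable alternative(s) P → ε; FOLLOW(P) = { '*', ';' }
  P → c P *: FIRST \ {ε} = { 'c' } — disjoint from FOLLOW(P)
  P → ;: FIRST \ {ε} = { ';' } — overlaps FOLLOW(P) on { ';' }: CONFLICT
  P → ε: FIRST \ {ε} = { } — this is the only nullable alternative, skip

X: nullable alternative(s) X → P; FOLLOW(X) = { ';' }
  X → P: FIRST \ {ε} = { ';', 'c' } — this is the only nullable alternative, skip
  X → ; X: FIRST \ {ε} = { ';' } — overlaps FOLLOW(X) on { ';' }: CONFLICT
  X → +: FIRST \ {ε} = { '+' } — disjoint from FOLLOW(X)

D has no nullable alternative, so no FIRST/FOLLOW check is needed there.

So the grammar has 2 FIRST/FOLLOW conflicts (marked CONFLICT above).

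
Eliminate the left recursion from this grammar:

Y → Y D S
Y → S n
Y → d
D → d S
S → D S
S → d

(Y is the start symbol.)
Y → S n Y'
Y → d Y'
Y' → D S Y'
Y' → ε
D → d S
S → D S
S → d

Y is directly left-recursive. The standard transformation for
  A → A α₁ | ... | A α_m | β₁ | ... | β_n
is
  A  → β₁ A' | ... | β_n A'
  A' → α₁ A' | ... | α_m A' | ε

Y → S n becomes Y → S n Y'
Y → d becomes Y → d Y'
Y → Y D S becomes Y' → D S Y'
Add Y' → ε

Productions for other non-terminals are unchanged:
  D → d S
  S → D S
  S → d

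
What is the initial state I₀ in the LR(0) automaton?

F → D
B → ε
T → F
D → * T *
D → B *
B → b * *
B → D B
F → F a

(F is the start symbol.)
{ [B → . D B], [B → . b * *], [B → .], [D → . * T *], [D → . B *], [F → . D], [F → . F a], [F' → . F] }

First, augment the grammar with F' → F
I₀ = CLOSURE({ [F' → . F] }):
  [F' → . F] has the dot before F: add [F → . D], [F → . F a]
  [F → . D] has the dot before D: add [D → . * T *], [D → . B *]
  [D → . B *] has the dot before B: add [B → .], [B → . b * *], [B → . D B]
No further items can be added.

I₀ = { [B → . D B], [B → . b * *], [B → .], [D → . * T *], [D → . B *], [F → . D], [F → . F a], [F' → . F] }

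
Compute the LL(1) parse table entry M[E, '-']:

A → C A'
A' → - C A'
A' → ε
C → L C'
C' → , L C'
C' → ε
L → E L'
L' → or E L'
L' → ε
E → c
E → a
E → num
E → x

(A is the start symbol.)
Empty (error entry)

To find M[E, '-'], we find productions for E where '-' is in the predict set (PREDICT(N → α) = (FIRST(α) \ {ε}) ∪ (FOLLOW(N) if α ⇒* ε)).

E → c: PREDICT = { 'c' }
E → a: PREDICT = { 'a' }
E → num: PREDICT = { 'num' }
E → x: PREDICT = { 'x' }

M[E, '-'] is empty (no production applies)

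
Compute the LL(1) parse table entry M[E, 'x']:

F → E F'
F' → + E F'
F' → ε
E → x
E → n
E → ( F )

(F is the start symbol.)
E → x

To find M[E, 'x'], we find productions for E where 'x' is in the predict set (PREDICT(N → α) = (FIRST(α) \ {ε}) ∪ (FOLLOW(N) if α ⇒* ε)).

E → x: PREDICT = { 'x' }
  'x' is in predict set, so this production goes in M[E, 'x']
E → n: PREDICT = { 'n' }
E → ( F ): PREDICT = { '(' }

M[E, 'x'] = E → x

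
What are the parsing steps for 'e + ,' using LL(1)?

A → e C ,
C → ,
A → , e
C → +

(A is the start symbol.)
Stack is shown with the top on the left.

Stack    Input    Action
------------------------
A $      e + , $  output A → e C ,
e C , $  e + , $  match 'e'
C , $    + , $    output C → +
+ , $    + , $    match '+'
, $      , $      match ','
$        $        accept

The string is accepted.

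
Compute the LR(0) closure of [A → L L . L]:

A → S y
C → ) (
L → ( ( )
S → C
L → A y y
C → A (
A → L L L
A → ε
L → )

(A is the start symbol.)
To compute CLOSURE, for each item [A → α.Bβ] where B is a non-terminal, add [B → .γ] for all productions B → γ; repeat for the newly added items until nothing changes.

Start with: [A → L L . L]
  [A → L L . L] has the dot before L: add [L → . ( ( )], [L → . A y y], [L → . )]
  [L → . A y y] has the dot before A: add [A → . S y], [A → . L L L], [A → .]
  [A → . S y] has the dot before S: add [S → . C]
  [S → . C] has the dot before C: add [C → . ) (], [C → . A (]
No further items can be added.

CLOSURE = { [A → . L L L], [A → . S y], [A → .], [A → L L . L], [C → . ) (], [C → . A (], [L → . ( ( )], [L → . )], [L → . A y y], [S → . C] }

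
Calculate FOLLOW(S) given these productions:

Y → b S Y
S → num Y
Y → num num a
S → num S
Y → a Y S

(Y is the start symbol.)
{ $, 'a', 'b', 'num' }

In Y → b S Y: S is followed by Y, add FIRST(Y) \ {ε} = { 'a', 'b', 'num' }
In S → num S: S is at the end; this adds FOLLOW(S) to itself — nothing new
In Y → a Y S: S is at the end, add FOLLOW(Y)

The FOLLOW sets referred to above (computed the same way, to a fixed point):
  FOLLOW(Y) = { $, 'a', 'b', 'num' }

Taking the union: FOLLOW(S) = { $, 'a', 'b', 'num' }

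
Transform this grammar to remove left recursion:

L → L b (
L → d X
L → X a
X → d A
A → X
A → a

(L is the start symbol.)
L is directly left-recursive. The standard transformation for
  A → A α₁ | ... | A α_m | β₁ | ... | β_n
is
  A  → β₁ A' | ... | β_n A'
  A' → α₁ A' | ... | α_m A' | ε

L → d X becomes L → d X L'
L → X a becomes L → X a L'
L → L b ( becomes L' → b ( L'
Add L' → ε

Productions for other non-terminals are unchanged:
  X → d A
  A → X
  A → a

Resulting grammar:
L → d X L'
L → X a L'
L' → b ( L'
L' → ε
X → d A
A → X
A → a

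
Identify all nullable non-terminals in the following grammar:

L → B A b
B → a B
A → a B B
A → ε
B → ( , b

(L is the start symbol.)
{ 'A' }

ε-productions: A → ε
So A is immediately nullable.
No further non-terminal can be added: every production for the remaining non-terminals contains a terminal or a non-nullable non-terminal.
Nullable = { 'A' }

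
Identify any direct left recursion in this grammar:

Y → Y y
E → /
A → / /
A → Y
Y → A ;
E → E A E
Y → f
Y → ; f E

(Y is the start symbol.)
Yes, Y, E are left-recursive

Y → Y y: LEFT RECURSIVE (starts with Y)
E → /: starts with '/'
A → / /: starts with '/'
A → Y: starts with Y
Y → A ;: starts with A
E → E A E: LEFT RECURSIVE (starts with E)
Y → f: starts with f
Y → ; f E: starts with ';'

The grammar has direct left recursion on: Y, E.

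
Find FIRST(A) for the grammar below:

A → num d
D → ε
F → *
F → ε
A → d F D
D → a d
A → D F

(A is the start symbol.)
FIRST sets of the other non-terminals involved (by the same procedure, iterated to a fixed point):
  FIRST(D) = { 'a', ε }
  FIRST(F) = { '*', ε }

From A → num d:
  - num is a terminal: add 'num' and stop
From A → d F D:
  - d is a terminal: add 'd' and stop
From A → D F:
  - D is a non-terminal: add FIRST(D) \ {ε} = { 'a' }
    D is nullable, so continue to the next symbol
  - F is a non-terminal: add FIRST(F) \ {ε} = { '*' }
    F is nullable and nothing follows, so the whole right-hand side can vanish: ε ∈ FIRST(A)

Collecting: FIRST(A) = { '*', 'a', 'd', 'num', ε }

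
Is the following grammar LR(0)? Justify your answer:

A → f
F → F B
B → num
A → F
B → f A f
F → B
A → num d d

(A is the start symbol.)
No. Shift-reduce conflict between [A → F .] and [B → . f A f]

Augment with A' → A and build the canonical LR(0) collection (I0 = CLOSURE({[A' → . A]}), then GOTO on every symbol after a dot until no new states appear). It has 13 states:
  I0: { [A → . F], [A → . f], [A → . num d d], [A' → . A], [B → . f A f], [B → . num], [F → . B], [F → . F B] }  — shift
  I1: { [A' → A .] }  — accept
  I2: { [F → B .] }  — reduce
  I3: { [A → F .], [B → . f A f], [B → . num], [F → F . B] }  — shift, reduce
  I4: { [A → . F], [A → . f], [A → . num d d], [A → f .], [B → . f A f], [B → . num], [B → f . A f], [F → . B], [F → . F B] }  — shift, reduce
  I5: { [A → num . d d], [B → num .] }  — shift, reduce
  I6: { [A → num d . d] }  — shift
  I7: { [A → num d d .] }  — reduce
  I8: { [B → f A . f] }  — shift
  I9: { [B → f A f .] }  — reduce
  I10: { [F → F B .] }  — reduce
  I11: { [A → . F], [A → . f], [A → . num d d], [B → . f A f], [B → . num], [B → f . A f], [F → . B], [F → . F B] }  — shift
  I12: { [B → num .] }  — reduce

Conflict in state I3:
  Shift-reduce conflict between [A → F .] and [B → . f A f]
So the grammar is NOT LR(0).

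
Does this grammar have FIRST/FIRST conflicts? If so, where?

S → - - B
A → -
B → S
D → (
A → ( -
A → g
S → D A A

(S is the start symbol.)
No FIRST/FIRST conflicts.

A FIRST/FIRST conflict occurs when two productions N → α and N → β for the same non-terminal have FIRST(α) ∩ FIRST(β) ≠ ∅ (with ε ∈ FIRST of a nullable right-hand side, so two nullable alternatives also conflict).

FIRST sets of the non-terminals at (or reachable through a nullable prefix from) the front of some alternative:
  FIRST(D) = { '(' }

Productions for S:
  S → - - B: FIRST = { '-' }
  S → D A A: FIRST = { '(' }
Productions for A:
  A → -: FIRST = { '-' }
  A → ( -: FIRST = { '(' }
  A → g: FIRST = { 'g' }
B, D have only one production, so no FIRST/FIRST conflict is possible there.

All alternatives of each non-terminal have pairwise disjoint FIRST sets.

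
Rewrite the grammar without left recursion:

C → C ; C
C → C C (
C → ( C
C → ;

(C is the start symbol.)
C is directly left-recursive. The standard transformation for
  A → A α₁ | ... | A α_m | β₁ | ... | β_n
is
  A  → β₁ A' | ... | β_n A'
  A' → α₁ A' | ... | α_m A' | ε

C → ( C becomes C → ( C C'
C → ; becomes C → ; C'
C → C ; C becomes C' → ; C C'
C → C C ( becomes C' → C ( C'
Add C' → ε

Resulting grammar:
C → ( C C'
C → ; C'
C' → ; C C'
C' → C ( C'
C' → ε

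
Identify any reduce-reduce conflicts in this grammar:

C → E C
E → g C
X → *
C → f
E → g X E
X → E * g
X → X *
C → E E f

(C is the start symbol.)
Augment with C' → C and build the canonical LR(0) collection (I0 = CLOSURE({[C' → . C]}), then GOTO on every symbol after a dot until no new states appear). It has 16 states:
  I0: { [C → . E C], [C → . E E f], [C → . f], [C' → . C], [E → . g C], [E → . g X E] }  — shift
  I1: { [C' → C .] }  — accept
  I2: { [C → . E C], [C → . E E f], [C → . f], [C → E . C], [C → E . E f], [E → . g C], [E → . g X E] }  — shift
  I3: { [C → f .] }  — reduce
  I4: { [C → . E C], [C → . E E f], [C → . f], [E → . g C], [E → . g X E], [E → g . C], [E → g . X E], [X → . *], [X → . E * g], [X → . X *] }  — shift
  I5: { [X → * .] }  — reduce
  I6: { [E → g C .] }  — reduce
  I7: { [C → . E C], [C → . E E f], [C → . f], [C → E . C], [C → E . E f], [E → . g C], [E → . g X E], [X → E . * g] }  — shift
  I8: { [E → . g C], [E → . g X E], [E → g X . E], [X → X . *] }  — shift
  I9: { [X → X * .] }  — reduce
  I10: { [E → g X E .] }  — reduce
  I11: { [X → E * . g] }  — shift
  I12: { [C → E C .] }  — reduce
  I13: { [C → . E C], [C → . E E f], [C → . f], [C → E . C], [C → E . E f], [C → E E . f], [E → . g C], [E → . g X E] }  — shift
  I14: { [C → E E f .], [C → f .] }  — 2 reduces
  I15: { [X → E * g .] }  — reduce

I14 contains complete items [C → E E f .], [C → f .] — reduce-reduce conflict.

Answer: Yes — I14: [C → E E f .] vs [C → f .]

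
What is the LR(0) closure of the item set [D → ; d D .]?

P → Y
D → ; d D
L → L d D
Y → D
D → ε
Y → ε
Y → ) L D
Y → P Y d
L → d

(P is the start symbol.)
To compute CLOSURE, for each item [A → α.Bβ] where B is a non-terminal, add [B → .γ] for all productions B → γ; repeat for the newly added items until nothing changes.

Start with: [D → ; d D .]
The dot is at the end, so nothing is added.

CLOSURE = { [D → ; d D .] }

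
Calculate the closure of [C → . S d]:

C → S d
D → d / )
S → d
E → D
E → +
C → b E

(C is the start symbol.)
{ [C → . S d], [S → . d] }

Start with: [C → . S d]
  [C → . S d] has the dot before S: add [S → . d]
No further items can be added.

CLOSURE = { [C → . S d], [S → . d] }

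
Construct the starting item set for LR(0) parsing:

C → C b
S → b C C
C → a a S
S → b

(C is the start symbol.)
First, augment the grammar with C' → C
I₀ = CLOSURE({ [C' → . C] }):
  [C' → . C] has the dot before C: add [C → . C b], [C → . a a S]
No further items can be added.

I₀ = { [C → . C b], [C → . a a S], [C' → . C] }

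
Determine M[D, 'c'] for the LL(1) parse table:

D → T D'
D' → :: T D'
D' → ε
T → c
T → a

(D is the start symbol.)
D → T D'

To find M[D, 'c'], we find productions for D where 'c' is in the predict set (PREDICT(N → α) = (FIRST(α) \ {ε}) ∪ (FOLLOW(N) if α ⇒* ε)).

Relevant sets:
  FIRST(T) = { 'a', 'c' }

D → T D': PREDICT = { 'a', 'c' }
  'c' is in predict set, so this production goes in M[D, 'c']

M[D, 'c'] = D → T D'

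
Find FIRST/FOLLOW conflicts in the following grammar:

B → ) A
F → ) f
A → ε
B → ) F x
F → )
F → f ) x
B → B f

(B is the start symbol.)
No FIRST/FOLLOW conflicts.

A FIRST/FOLLOW conflict occurs when a non-terminal N has a nullable alternative N → β (β ⇒* ε) and another alternative N → α with FIRST(α) ∩ FOLLOW(N) ≠ ∅: on such a lookahead the parser cannot decide between expanding α and letting N vanish via β.

Nullable non-terminals: A.
A has a nullable alternative but only one production, so nothing to check.

B, F have no nullable alternative, so no FIRST/FOLLOW check is needed there.

No FIRST/FOLLOW conflicts found.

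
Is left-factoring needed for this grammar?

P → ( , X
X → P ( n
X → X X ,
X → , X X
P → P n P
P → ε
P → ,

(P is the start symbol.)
No, left-factoring is not needed

Left-factoring is needed when two productions for the same non-terminal
share a common prefix on the right-hand side.

Productions for P:
  P → ( , X
  P → P n P
  P → ε
  P → ,
Productions for X:
  X → P ( n
  X → X X ,
  X → , X X

No common prefixes found.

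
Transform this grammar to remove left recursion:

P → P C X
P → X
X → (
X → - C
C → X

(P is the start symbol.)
P is directly left-recursive. The standard transformation for
  A → A α₁ | ... | A α_m | β₁ | ... | β_n
is
  A  → β₁ A' | ... | β_n A'
  A' → α₁ A' | ... | α_m A' | ε

P → X becomes P → X P'
P → P C X becomes P' → C X P'
Add P' → ε

Productions for other non-terminals are unchanged:
  X → (
  X → - C
  C → X

Resulting grammar:
P → X P'
P' → C X P'
P' → ε
X → (
X → - C
C → X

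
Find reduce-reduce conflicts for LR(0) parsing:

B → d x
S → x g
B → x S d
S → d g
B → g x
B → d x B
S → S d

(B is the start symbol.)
Yes — I10: [B → x S d .] vs [S → S d .]

Augment with B' → B and build the canonical LR(0) collection (I0 = CLOSURE({[B' → . B]}), then GOTO on every symbol after a dot until no new states appear). It has 14 states:
  I0: { [B → . d x B], [B → . d x], [B → . g x], [B → . x S d], [B' → . B] }  — shift
  I1: { [B' → B .] }  — accept
  I2: { [B → d . x B], [B → d . x] }  — shift
  I3: { [B → g . x] }  — shift
  I4: { [B → x . S d], [S → . S d], [S → . d g], [S → . x g] }  — shift
  I5: { [B → x S . d], [S → S . d] }  — shift
  I6: { [S → d . g] }  — shift
  I7: { [S → x . g] }  — shift
  I8: { [S → x g .] }  — reduce
  I9: { [S → d g .] }  — reduce
  I10: { [B → x S d .], [S → S d .] }  — 2 reduces
  I11: { [B → g x .] }  — reduce
  I12: { [B → . d x B], [B → . d x], [B → . g x], [B → . x S d], [B → d x . B], [B → d x .] }  — shift, reduce
  I13: { [B → d x B .] }  — reduce

I10 contains complete items [B → x S d .], [S → S d .] — reduce-reduce conflict.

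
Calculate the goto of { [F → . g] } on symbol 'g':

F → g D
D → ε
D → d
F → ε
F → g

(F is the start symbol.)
GOTO(I, 'g') = CLOSURE({ [A → αX.β] : [A → α.Xβ] ∈ I, X = 'g' })

Items with dot before 'g', with the dot advanced:
  [F → . g] → [F → g .]
Closure adds nothing (no advanced item has the dot before a non-terminal).

GOTO = { [F → g .] }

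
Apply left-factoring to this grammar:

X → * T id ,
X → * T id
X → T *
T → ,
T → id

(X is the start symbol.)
Left-factoring transforms A → αβ₁ | αβ₂ into A → αA' and A' → β₁ | β₂
(α is the longest common prefix among the alternatives). Repeat until
no nonterminal has two alternatives with a common prefix.

Round 1: X has alternatives sharing prefix '* T id'. Introduce X': X → * T id X'
  Add: X' → ,
  Add: X' → ε

No remaining common prefixes — done.

Resulting grammar:
X → * T id X'
X' → ,
X' → ε
X → T *
T → ,
T → id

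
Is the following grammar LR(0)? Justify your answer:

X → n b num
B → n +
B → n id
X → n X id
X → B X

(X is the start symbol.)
Augment with X' → X and build the canonical LR(0) collection (I0 = CLOSURE({[X' → . X]}), then GOTO on every symbol after a dot until no new states appear). It has 11 states:
  I0: { [B → . n +], [B → . n id], [X → . B X], [X → . n X id], [X → . n b num], [X' → . X] }  — shift
  I1: { [B → . n +], [B → . n id], [X → . B X], [X → . n X id], [X → . n b num], [X → B . X] }  — shift
  I2: { [X' → X .] }  — accept
  I3: { [B → . n +], [B → . n id], [B → n . +], [B → n . id], [X → . B X], [X → . n X id], [X → . n b num], [X → n . X id], [X → n . b num] }  — shift
  I4: { [B → n + .] }  — reduce
  I5: { [X → n X . id] }  — shift
  I6: { [X → n b . num] }  — shift
  I7: { [B → n id .] }  — reduce
  I8: { [X → n b num .] }  — reduce
  I9: { [X → n X id .] }  — reduce
  I10: { [X → B X .] }  — reduce

Every state is either a pure shift/goto state or contains exactly one complete item and nothing to shift — no conflicts. The grammar is LR(0).

Answer: Yes, the grammar is LR(0)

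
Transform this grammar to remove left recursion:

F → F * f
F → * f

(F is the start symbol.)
F is directly left-recursive. The standard transformation for
  A → A α₁ | ... | A α_m | β₁ | ... | β_n
is
  A  → β₁ A' | ... | β_n A'
  A' → α₁ A' | ... | α_m A' | ε

F → * f becomes F → * f F'
F → F * f becomes F' → * f F'
Add F' → ε

Resulting grammar:
F → * f F'
F' → * f F'
F' → ε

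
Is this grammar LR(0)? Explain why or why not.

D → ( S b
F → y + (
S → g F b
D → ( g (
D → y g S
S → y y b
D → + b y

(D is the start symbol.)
A grammar is LR(0) if no state in the canonical LR(0) collection has:
  - both a shift item (dot before a terminal) and a complete item (shift-reduce conflict), or
  - two or more complete items (reduce-reduce conflict; the accept item [D' → D .] counts as a complete item here).

Augment with D' → D and build the canonical LR(0) collection (I0 = CLOSURE({[D' → . D]}), then GOTO on every symbol after a dot until no new states appear). It has 22 states:
  I0: { [D → . ( S b], [D → . ( g (], [D → . + b y], [D → . y g S], [D' → . D] }  — shift
  I1: { [D → ( . S b], [D → ( . g (], [S → . g F b], [S → . y y b] }  — shift
  I2: { [D → + . b y] }  — shift
  I3: { [D' → D .] }  — accept
  I4: { [D → y . g S] }  — shift
  I5: { [D → y g . S], [S → . g F b], [S → . y y b] }  — shift
  I6: { [D → y g S .] }  — reduce
  I7: { [F → . y + (], [S → g . F b] }  — shift
  I8: { [S → y . y b] }  — shift
  I9: { [S → y y . b] }  — shift
  I10: { [S → y y b .] }  — reduce
  I11: { [S → g F . b] }  — shift
  I12: { [F → y . + (] }  — shift
  I13: { [F → y + . (] }  — shift
  I14: { [F → y + ( .] }  — reduce
  I15: { [S → g F b .] }  — reduce
  I16: { [D → + b . y] }  — shift
  I17: { [D → + b y .] }  — reduce
  I18: { [D → ( S . b] }  — shift
  I19: { [D → ( g . (], [F → . y + (], [S → g . F b] }  — shift
  I20: { [D → ( g ( .] }  — reduce
  I21: { [D → ( S b .] }  — reduce

Every state is either a pure shift/goto state or contains exactly one complete item and nothing to shift — no conflicts. The grammar is LR(0).

Answer: Yes, the grammar is LR(0)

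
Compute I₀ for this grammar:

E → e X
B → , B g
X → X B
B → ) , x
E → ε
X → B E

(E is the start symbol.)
{ [E → . e X], [E → .], [E' → . E] }

First, augment the grammar with E' → E
I₀ = CLOSURE({ [E' → . E] }):
  [E' → . E] has the dot before E: add [E → . e X], [E → .]
No further items can be added.

I₀ = { [E → . e X], [E → .], [E' → . E] }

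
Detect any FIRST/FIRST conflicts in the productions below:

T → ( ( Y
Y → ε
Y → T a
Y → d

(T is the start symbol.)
A FIRST/FIRST conflict occurs when two productions N → α and N → β for the same non-terminal have FIRST(α) ∩ FIRST(β) ≠ ∅ (with ε ∈ FIRST of a nullable right-hand side, so two nullable alternatives also conflict).

FIRST sets of the non-terminals at (or reachable through a nullable prefix from) the front of some alternative:
  FIRST(T) = { '(' }

Productions for Y:
  Y → ε: FIRST = { ε }
  Y → T a: FIRST = { '(' }
  Y → d: FIRST = { 'd' }
T has only one production, so no FIRST/FIRST conflict is possible there.

All alternatives of each non-terminal have pairwise disjoint FIRST sets.

Answer: No FIRST/FIRST conflicts.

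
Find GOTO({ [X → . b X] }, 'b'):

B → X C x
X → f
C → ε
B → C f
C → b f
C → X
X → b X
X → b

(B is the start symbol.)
{ [X → . b X], [X → . b], [X → . f], [X → b . X] }

GOTO(I, 'b') = CLOSURE({ [A → αX.β] : [A → α.Xβ] ∈ I, X = 'b' })

Items with dot before 'b', with the dot advanced:
  [X → . b X] → [X → b . X]
Closure of the advanced items:
  [X → b . X] has the dot before X: add [X → . f], [X → . b X], [X → . b]

GOTO = { [X → . b X], [X → . b], [X → . f], [X → b . X] }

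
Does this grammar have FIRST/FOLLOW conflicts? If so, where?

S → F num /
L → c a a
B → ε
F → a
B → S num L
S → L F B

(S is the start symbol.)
No FIRST/FOLLOW conflicts.

A FIRST/FOLLOW conflict occurs when a non-terminal N has a nullable alternative N → β (β ⇒* ε) and another alternative N → α with FIRST(α) ∩ FOLLOW(N) ≠ ∅: on such a lookahead the parser cannot decide between expanding α and letting N vanish via β.

Nullable non-terminals: B.
FIRST sets used below: FIRST(S) = { 'a', 'c' }

B: nullable alternative(s) B → ε; FOLLOW(B) = { $, 'num' }
  B → ε: FIRST \ {ε} = { } — this is the only nullable alternative, skip
  B → S num L: FIRST \ {ε} = { 'a', 'c' } — disjoint from FOLLOW(B)

F, L, S have no nullable alternative, so no FIRST/FOLLOW check is needed there.

No FIRST/FOLLOW conflicts found.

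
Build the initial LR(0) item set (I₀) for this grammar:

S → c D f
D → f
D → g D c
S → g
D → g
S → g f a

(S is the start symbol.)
First, augment the grammar with S' → S
I₀ = CLOSURE({ [S' → . S] }):
  [S' → . S] has the dot before S: add [S → . c D f], [S → . g], [S → . g f a]
No further items can be added.

I₀ = { [S → . c D f], [S → . g f a], [S → . g], [S' → . S] }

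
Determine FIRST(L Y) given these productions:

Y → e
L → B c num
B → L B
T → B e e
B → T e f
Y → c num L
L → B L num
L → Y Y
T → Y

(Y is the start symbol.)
FIRST sets of the non-terminals involved (from the grammar, by fixed-point iteration):
  FIRST(L) = { 'c', 'e' }

To compute FIRST(L Y), process the symbols left to right:
Symbol L is a non-terminal. Add FIRST(L) \ {ε} = { 'c', 'e' }
L is not nullable (ε ∉ FIRST(L)), so stop here.
FIRST(L Y) = { 'c', 'e' }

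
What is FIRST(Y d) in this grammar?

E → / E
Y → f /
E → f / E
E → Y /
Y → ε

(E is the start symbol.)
{ 'd', 'f' }

FIRST sets of the non-terminals involved (from the grammar, by fixed-point iteration):
  FIRST(Y) = { 'f', ε }

To compute FIRST(Y d), process the symbols left to right:
Symbol Y is a non-terminal. Add FIRST(Y) \ {ε} = { 'f' }
Y is nullable (ε ∈ FIRST(Y)), continue to the next symbol.
Symbol d is a terminal. Add 'd' and stop.
FIRST(Y d) = { 'd', 'f' }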